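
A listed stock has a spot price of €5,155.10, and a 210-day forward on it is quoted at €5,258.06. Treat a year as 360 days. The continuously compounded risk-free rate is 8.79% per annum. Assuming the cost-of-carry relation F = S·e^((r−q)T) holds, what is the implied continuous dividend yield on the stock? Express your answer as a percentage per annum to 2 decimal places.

5.40%

From F = S·e^((r−q)T): (r − q) = ln(F/S)/T
ln(5258.06/5155.10) = ln(1.019972) = 0.019775
(r − q) = 0.019775 / (210/360) = 0.033900
q = r − ln(F/S)/T = 0.0879 − 0.033900 = 0.054000
q = 5.40%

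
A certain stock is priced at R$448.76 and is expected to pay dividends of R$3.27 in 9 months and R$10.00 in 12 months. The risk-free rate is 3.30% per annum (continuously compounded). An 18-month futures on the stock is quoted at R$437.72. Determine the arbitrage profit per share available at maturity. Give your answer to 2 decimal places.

R$20.29 per share

PV(dividends) I = 3.27·e^(−0.0330·9/12) + 10.00·e^(−0.0330·12/12) = 12.8654
Fair futures F* = (S − I)·e^(rT) = (448.76 − 12.8654)·e^0.049500 = 435.8946 × 1.050746 = 458.0145
Market R$437.72 < fair 458.0145: forward underpriced → reverse cash-and-carry (short the stock, invest proceeds at r, pay the dividends, go long the forward).
Profit at T = |F_mkt − F*| = |437.72 − 458.0145| = R$20.29 per share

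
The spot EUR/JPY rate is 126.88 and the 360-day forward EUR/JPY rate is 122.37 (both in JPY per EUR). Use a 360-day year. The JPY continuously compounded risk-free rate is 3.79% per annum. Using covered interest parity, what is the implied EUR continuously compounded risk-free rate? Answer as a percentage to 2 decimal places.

7.41%

F = S·e^((r_JPY − r_EUR)T) ⇒ r_EUR = r_JPY − ln(F/S)/T
ln(122.37/126.88) = -0.036193; /(360/360) = -0.036193
r_EUR = 0.0379 + 0.036193 = 0.074093
r_EUR = 7.41%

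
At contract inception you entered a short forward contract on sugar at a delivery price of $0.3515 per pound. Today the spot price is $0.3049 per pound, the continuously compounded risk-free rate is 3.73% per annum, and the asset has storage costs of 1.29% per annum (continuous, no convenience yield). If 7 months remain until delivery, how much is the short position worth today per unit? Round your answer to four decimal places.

$0.0367 per pound

Current fair forward for the remaining 7 months: F = S·e^((r + u)·T), (r + u) = 0.0373 + 0.0129 = 0.0502
F = 0.3049 · e^(0.0502 × 7/12) = 0.3049 × 1.029716 = 0.3140
Value of long forward = (F − K)·e^(−rT) = (0.3140 − 0.3515) · e^(−0.0373·7/12)
= -0.0375 × 0.978477 = -0.0367
Short position value = −(long value) = $0.0367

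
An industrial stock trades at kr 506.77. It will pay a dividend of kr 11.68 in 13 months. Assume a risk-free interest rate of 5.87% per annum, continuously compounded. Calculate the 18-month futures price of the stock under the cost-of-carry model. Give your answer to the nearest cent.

kr 541.45

PV(dividends) I = 11.68·e^(−0.0587·13/12)
I = 10.9604
F = (S − I)·e^(rT) = (506.77 − 10.9604) · e^(0.0587·18/12)
= 495.8096 · e^0.088050 = 495.8096 × 1.092043 = kr 541.45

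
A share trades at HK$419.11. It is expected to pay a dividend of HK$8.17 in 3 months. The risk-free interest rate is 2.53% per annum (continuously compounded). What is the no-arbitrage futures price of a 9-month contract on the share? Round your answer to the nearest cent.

HK$418.86

PV(dividends) I = 8.17·e^(−0.0253·3/12)
I = 8.1185
F = (S − I)·e^(rT) = (419.11 − 8.1185) · e^(0.0253·9/12)
= 410.9915 · e^0.018975 = 410.9915 × 1.019156 = HK$418.86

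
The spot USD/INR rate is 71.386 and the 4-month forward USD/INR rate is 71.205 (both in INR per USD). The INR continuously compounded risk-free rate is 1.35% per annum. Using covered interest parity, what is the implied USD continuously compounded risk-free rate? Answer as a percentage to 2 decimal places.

F = S·e^((r_INR − r_USD)T) ⇒ r_USD = r_INR − ln(F/S)/T
ln(71.205/71.386) = -0.002539; /(4/12) = -0.007617
r_USD = 0.0135 + 0.007617 = 0.021117
r_USD = 2.11%

2.11%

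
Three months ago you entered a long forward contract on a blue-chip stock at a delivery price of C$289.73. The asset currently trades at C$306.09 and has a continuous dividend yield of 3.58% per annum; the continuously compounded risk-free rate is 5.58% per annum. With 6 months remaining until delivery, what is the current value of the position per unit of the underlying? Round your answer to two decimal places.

C$18.90

Current fair forward for the remaining 6 months: F = S·e^((r − q)·T), (r − q) = 0.0558 − 0.0358 = 0.0200
F = 306.09 · e^(0.0200 × 6/12) = 306.09 × 1.010050 = 309.1662
Value of long forward = (F − K)·e^(−rT) = (309.1662 − 289.73) · e^(−0.0558·6/12)
= 19.4362 × 0.972486 = 18.90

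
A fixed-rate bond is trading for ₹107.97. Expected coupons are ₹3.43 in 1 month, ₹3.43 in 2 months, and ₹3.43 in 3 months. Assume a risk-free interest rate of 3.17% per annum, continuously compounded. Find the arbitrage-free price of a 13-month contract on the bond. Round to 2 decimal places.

₹101.15

PV(coupons) I = 3.43·e^(−0.0317·1/12) + 3.43·e^(−0.0317·2/12) + 3.43·e^(−0.0317·3/12)
I = 3.4210 + 3.4119 + 3.4029 = 10.2358
F = (S − I)·e^(rT) = (107.97 − 10.2358) · e^(0.0317·13/12)
= 97.7342 · e^0.034342 = 97.7342 × 1.034938 = ₹101.15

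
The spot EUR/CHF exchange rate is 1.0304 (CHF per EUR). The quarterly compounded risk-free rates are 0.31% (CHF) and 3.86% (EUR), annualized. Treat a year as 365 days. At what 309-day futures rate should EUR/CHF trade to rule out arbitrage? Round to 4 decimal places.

1.0000

By covered interest parity, F = S · (1+r_CHF/4)^(4T) / (1+r_EUR/4)^(4T)
= 1.0304 × 1.002627 / 1.033056 = 1.0304 × 0.970545
F = 1.0000 CHF per EUR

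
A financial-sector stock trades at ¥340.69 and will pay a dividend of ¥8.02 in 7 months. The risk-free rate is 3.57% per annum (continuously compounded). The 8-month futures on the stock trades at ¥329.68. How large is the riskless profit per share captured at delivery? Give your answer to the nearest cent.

PV(dividends) I = 8.02·e^(−0.0357·7/12) = 7.8547
Fair futures F* = (S − I)·e^(rT) = (340.69 − 7.8547)·e^0.023800 = 332.8353 × 1.024085 = 340.8516
Market ¥329.68 < fair 340.8516: forward underpriced → reverse cash-and-carry (short the stock, invest proceeds at r, pay the dividends, go long the forward).
Profit at T = |F_mkt − F*| = |329.68 − 340.8516| = ¥11.17 per share

¥11.17 per share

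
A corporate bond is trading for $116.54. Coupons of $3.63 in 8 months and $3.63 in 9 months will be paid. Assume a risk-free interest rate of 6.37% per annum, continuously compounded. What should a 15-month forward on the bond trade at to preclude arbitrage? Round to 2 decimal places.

$118.68

PV(coupons) I = 3.63·e^(−0.0637·8/12) + 3.63·e^(−0.0637·9/12)
I = 3.4791 + 3.4607 = 6.9398
F = (S − I)·e^(rT) = (116.54 − 6.9398) · e^(0.0637·15/12)
= 109.6002 · e^0.079625 = 109.6002 × 1.082881 = $118.68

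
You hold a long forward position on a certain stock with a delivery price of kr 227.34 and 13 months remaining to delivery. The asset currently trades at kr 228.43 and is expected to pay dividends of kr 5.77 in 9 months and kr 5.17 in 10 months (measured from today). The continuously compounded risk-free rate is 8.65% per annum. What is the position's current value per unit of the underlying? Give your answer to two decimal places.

PV(remaining dividends) I = 5.77·e^(−0.0865·9/12) + 5.17·e^(−0.0865·10/12) = 10.2180
Current forward F = (S − I)·e^(rT) = (228.43 − 10.2180)·e^(0.0865·13/12) = 218.2120 × 1.098239 = 239.6489
Value (long) = (F − K)·e^(−rT) = (239.6489 − 227.34) × 0.910548 = 11.2078
Value = kr 11.21

kr 11.21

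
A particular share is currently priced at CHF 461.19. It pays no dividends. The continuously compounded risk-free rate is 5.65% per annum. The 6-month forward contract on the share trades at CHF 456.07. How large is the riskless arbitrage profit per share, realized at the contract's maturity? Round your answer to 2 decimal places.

CHF 18.33 per share

Fair forward: F* = S·e^(carry·T), with carry = r = 0.0565
F* = 461.19 · e^(0.0565 × 6/12) = 461.19 · e^0.028250 = 461.19 × 1.028653 = CHF 474.4045
Market CHF 456.07 < fair CHF 474.4045: forward underpriced → reverse cash-and-carry (short spot, go long the forward).
At maturity, profit = |F_mkt − F*| = |456.07 − 474.4045| = CHF 18.33 per share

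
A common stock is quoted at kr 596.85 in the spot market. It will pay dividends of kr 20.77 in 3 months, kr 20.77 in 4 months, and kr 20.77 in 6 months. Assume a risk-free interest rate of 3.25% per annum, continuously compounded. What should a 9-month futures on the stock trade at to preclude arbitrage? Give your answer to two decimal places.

PV(dividends) I = 20.77·e^(−0.0325·3/12) + 20.77·e^(−0.0325·4/12) + 20.77·e^(−0.0325·6/12)
I = 20.6019 + 20.5462 + 20.4352 = 61.5833
F = (S − I)·e^(rT) = (596.85 − 61.5833) · e^(0.0325·9/12)
= 535.2667 · e^0.024375 = 535.2667 × 1.024674 = kr 548.47

kr 548.47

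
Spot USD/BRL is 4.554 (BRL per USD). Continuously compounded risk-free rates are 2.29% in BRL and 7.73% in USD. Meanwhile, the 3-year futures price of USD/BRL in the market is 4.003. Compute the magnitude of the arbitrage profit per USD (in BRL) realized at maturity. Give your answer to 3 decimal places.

0.135 per USD (in BRL)

Fair futures: F* = S·e^(carry·T), with carry = (r_BRL − r_USD) = 0.0229 − 0.0773 = -0.0544
F* = 4.554 · e^(-0.0544 × 3) = 4.554 · e^-0.163200 = 4.554 × 0.849421 = 3.8683
Market 4.003 > fair 3.8683: forward overpriced → cash-and-carry (buy spot, short the forward).
At maturity, profit = |F_mkt − F*| = |4.003 − 3.8683| = 0.135 per USD (in BRL)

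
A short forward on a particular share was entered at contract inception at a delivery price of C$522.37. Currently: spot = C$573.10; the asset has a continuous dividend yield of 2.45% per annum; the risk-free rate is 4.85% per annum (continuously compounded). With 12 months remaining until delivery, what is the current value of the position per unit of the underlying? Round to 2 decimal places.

Current fair forward for the remaining 12 months: F = S·e^((r − q)·T), (r − q) = 0.0485 − 0.0245 = 0.0240
F = 573.10 · e^(0.0240 × 12/12) = 573.10 × 1.024290 = 587.0206
Value of long forward = (F − K)·e^(−rT) = (587.0206 − 522.37) · e^(−0.0485·12/12)
= 64.6506 × 0.952657 = 61.59
Short position value = −(long value) = -C$61.59

-C$61.59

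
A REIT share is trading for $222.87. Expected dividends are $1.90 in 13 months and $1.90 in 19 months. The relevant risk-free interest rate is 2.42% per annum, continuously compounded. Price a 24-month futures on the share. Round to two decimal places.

$230.06

PV(dividends) I = 1.90·e^(−0.0242·13/12) + 1.90·e^(−0.0242·19/12)
I = 1.8508 + 1.8286 = 3.6794
F = (S − I)·e^(rT) = (222.87 − 3.6794) · e^(0.0242·24/12)
= 219.1906 · e^0.048400 = 219.1906 × 1.049590 = $230.06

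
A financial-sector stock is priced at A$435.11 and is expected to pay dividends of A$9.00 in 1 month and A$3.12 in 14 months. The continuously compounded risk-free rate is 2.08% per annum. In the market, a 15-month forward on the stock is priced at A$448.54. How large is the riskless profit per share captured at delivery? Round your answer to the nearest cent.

A$14.32 per share

PV(dividends) I = 9.00·e^(−0.0208·1/12) + 3.12·e^(−0.0208·14/12) = 12.0296
Fair forward F* = (S − I)·e^(rT) = (435.11 − 12.0296)·e^0.026000 = 423.0804 × 1.026341 = 434.2248
Market A$448.54 > fair 434.2248: forward overpriced → cash-and-carry (borrow at r, buy the stock and collect the dividends, short the forward).
Profit at T = |F_mkt − F*| = |448.54 − 434.2248| = A$14.32 per share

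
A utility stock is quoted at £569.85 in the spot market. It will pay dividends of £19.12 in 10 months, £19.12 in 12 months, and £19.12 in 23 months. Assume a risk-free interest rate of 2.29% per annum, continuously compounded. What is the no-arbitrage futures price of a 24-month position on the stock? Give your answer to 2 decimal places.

PV(dividends) I = 19.12·e^(−0.0229·10/12) + 19.12·e^(−0.0229·12/12) + 19.12·e^(−0.0229·23/12)
I = 18.7586 + 18.6871 + 18.2989 = 55.7446
F = (S − I)·e^(rT) = (569.85 − 55.7446) · e^(0.0229·24/12)
= 514.1054 · e^0.045800 = 514.1054 × 1.046865 = £538.20

£538.20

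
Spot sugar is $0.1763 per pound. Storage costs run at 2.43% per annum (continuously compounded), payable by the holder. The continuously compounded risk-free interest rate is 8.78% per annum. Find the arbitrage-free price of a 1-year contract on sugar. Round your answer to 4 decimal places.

Net carry = r + u − y = 0.0878 + 0.0243 − 0.0000 = 0.1121
F = S·e^((r+u−y)T) = 0.1763 · e^(0.1121 × 1) = 0.1763 · e^0.112100
= 0.1763 × 1.118625 = $0.1972 per pound

$0.1972 per pound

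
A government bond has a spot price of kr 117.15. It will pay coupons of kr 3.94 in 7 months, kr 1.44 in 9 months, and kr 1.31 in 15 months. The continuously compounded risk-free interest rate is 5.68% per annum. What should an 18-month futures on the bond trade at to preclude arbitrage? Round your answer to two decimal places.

PV(coupons) I = 3.94·e^(−0.0568·7/12) + 1.44·e^(−0.0568·9/12) + 1.31·e^(−0.0568·15/12)
I = 3.8116 + 1.3799 + 1.2202 = 6.4117
F = (S − I)·e^(rT) = (117.15 − 6.4117) · e^(0.0568·18/12)
= 110.7383 · e^0.085200 = 110.7383 × 1.088935 = kr 120.59

kr 120.59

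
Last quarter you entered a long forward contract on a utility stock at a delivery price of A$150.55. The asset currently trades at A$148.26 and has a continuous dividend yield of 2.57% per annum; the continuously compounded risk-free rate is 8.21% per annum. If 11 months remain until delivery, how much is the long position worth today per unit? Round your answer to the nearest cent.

A$5.17

Current fair forward for the remaining 11 months: F = S·e^((r − q)·T), (r − q) = 0.0821 − 0.0257 = 0.0564
F = 148.26 · e^(0.0564 × 11/12) = 148.26 × 1.053060 = 156.1267
Value of long forward = (F − K)·e^(−rT) = (156.1267 − 150.55) · e^(−0.0821·11/12)
= 5.5767 × 0.927504 = 5.17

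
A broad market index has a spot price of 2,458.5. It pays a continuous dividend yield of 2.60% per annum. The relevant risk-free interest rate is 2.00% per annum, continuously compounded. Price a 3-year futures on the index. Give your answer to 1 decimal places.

F = S·e^((r − q)T) = 2458.5 · e^((0.0200 − 0.0260) × 3)
= 2458.5 · e^-0.018000 = 2458.5 × 0.982161
F = 2,414.6

2,414.6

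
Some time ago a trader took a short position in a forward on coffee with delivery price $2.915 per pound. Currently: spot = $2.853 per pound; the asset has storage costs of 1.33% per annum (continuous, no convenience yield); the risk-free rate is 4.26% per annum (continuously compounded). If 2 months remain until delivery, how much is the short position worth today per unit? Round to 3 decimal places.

Current fair forward for the remaining 2 months: F = S·e^((r + u)·T), (r + u) = 0.0426 + 0.0133 = 0.0559
F = 2.853 · e^(0.0559 × 2/12) = 2.853 × 1.009360 = 2.8797
Value of long forward = (F − K)·e^(−rT) = (2.8797 − 2.915) · e^(−0.0426·2/12)
= -0.0353 × 0.992925 = -0.035
Short position value = −(long value) = $0.035

$0.035 per pound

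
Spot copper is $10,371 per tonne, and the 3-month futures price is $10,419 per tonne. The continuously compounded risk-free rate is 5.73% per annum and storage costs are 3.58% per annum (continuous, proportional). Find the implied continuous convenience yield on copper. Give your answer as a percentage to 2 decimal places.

7.46%

F = S·e^((r+u−y)T) ⇒ (r+u−y) = ln(F/S)/T
ln(10419/10371) = 0.004618; /T ⇒ 0.018472
y = r + u − ln(F/S)/T = 0.0573 + 0.0358 − 0.018472 = 0.074628
y = 7.46%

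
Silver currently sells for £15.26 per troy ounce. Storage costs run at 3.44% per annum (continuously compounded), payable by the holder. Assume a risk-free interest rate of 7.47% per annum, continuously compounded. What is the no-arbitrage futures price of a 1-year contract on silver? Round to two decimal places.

£17.02 per troy ounce

Net carry = r + u − y = 0.0747 + 0.0344 − 0.0000 = 0.1091
F = S·e^((r+u−y)T) = 15.26 · e^(0.1091 × 1) = 15.26 · e^0.109100
= 15.26 × 1.115274 = £17.02 per troy ounce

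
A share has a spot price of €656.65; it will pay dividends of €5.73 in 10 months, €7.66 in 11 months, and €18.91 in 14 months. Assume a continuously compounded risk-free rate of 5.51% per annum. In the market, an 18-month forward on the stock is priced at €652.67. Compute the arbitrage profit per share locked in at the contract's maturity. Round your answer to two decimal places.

€27.44 per share

PV(dividends) I = 5.73·e^(−0.0551·10/12) + 7.66·e^(−0.0551·11/12) + 18.91·e^(−0.0551·14/12) = 30.4882
Fair forward F* = (S − I)·e^(rT) = (656.65 − 30.4882)·e^0.082650 = 626.1618 × 1.086162 = 680.1132
Market €652.67 < fair 680.1132: forward underpriced → reverse cash-and-carry (short the stock, invest proceeds at r, pay the dividends, go long the forward).
Profit at T = |F_mkt − F*| = |652.67 − 680.1132| = €27.44 per share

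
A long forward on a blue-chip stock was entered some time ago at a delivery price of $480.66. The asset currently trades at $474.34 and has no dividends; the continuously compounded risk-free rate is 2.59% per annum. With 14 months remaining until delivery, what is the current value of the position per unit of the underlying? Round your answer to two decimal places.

Current fair forward for the remaining 14 months: F = S·e^(r·T), r = 0.0259
F = 474.34 · e^(0.0259 × 14/12) = 474.34 × 1.030678 = 488.8918
Value of long forward = (F − K)·e^(−rT) = (488.8918 − 480.66) · e^(−0.0259·14/12)
= 8.2318 × 0.970235 = 7.99

$7.99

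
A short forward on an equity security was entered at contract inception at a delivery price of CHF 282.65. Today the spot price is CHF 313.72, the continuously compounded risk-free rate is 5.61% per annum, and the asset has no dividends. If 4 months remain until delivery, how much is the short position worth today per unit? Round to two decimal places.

Current fair forward for the remaining 4 months: F = S·e^(r·T), r = 0.0561
F = 313.72 · e^(0.0561 × 4/12) = 313.72 × 1.018876 = 319.6418
Value of long forward = (F − K)·e^(−rT) = (319.6418 − 282.65) · e^(−0.0561·4/12)
= 36.9918 × 0.981474 = 36.31
Short position value = −(long value) = -CHF 36.31

-CHF 36.31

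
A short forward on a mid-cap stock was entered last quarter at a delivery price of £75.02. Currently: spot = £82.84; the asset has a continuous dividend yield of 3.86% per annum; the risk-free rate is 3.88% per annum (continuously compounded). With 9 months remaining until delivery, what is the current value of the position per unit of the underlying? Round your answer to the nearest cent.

Current fair forward for the remaining 9 months: F = S·e^((r − q)·T), (r − q) = 0.0388 − 0.0386 = 0.0002
F = 82.84 · e^(0.0002 × 9/12) = 82.84 × 1.000150 = 82.8524
Value of long forward = (F − K)·e^(−rT) = (82.8524 − 75.02) · e^(−0.0388·9/12)
= 7.8324 × 0.971319 = 7.61
Short position value = −(long value) = -£7.61

-£7.61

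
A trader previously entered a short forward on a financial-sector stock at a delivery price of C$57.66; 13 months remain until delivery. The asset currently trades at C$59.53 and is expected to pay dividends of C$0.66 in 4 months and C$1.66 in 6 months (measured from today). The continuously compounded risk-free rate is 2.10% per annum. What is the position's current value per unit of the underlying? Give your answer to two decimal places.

PV(remaining dividends) I = 0.66·e^(−0.0210·4/12) + 1.66·e^(−0.0210·6/12) = 2.2981
Current forward F = (S − I)·e^(rT) = (59.53 − 2.2981)·e^(0.0210·13/12) = 57.2319 × 1.023011 = 58.5489
Value (long) = (F − K)·e^(−rT) = (58.5489 − 57.66) × 0.977507 = 0.8689
Short position value = −(long value) = -C$0.87

-C$0.87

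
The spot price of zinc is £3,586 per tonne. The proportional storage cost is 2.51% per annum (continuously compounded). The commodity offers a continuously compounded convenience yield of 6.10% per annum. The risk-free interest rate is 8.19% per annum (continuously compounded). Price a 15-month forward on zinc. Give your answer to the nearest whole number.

£3,798 per tonne

Net carry = r + u − y = 0.0819 + 0.0251 − 0.0610 = 0.0460
F = S·e^((r+u−y)T) = 3586 · e^(0.0460 × 15/12) = 3586 · e^0.057500
= 3586 × 1.059185 = £3,798 per tonne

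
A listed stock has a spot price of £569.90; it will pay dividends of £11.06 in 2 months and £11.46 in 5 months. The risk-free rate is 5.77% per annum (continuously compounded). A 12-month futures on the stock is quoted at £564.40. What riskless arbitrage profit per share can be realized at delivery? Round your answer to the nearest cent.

PV(dividends) I = 11.06·e^(−0.0577·2/12) + 11.46·e^(−0.0577·5/12) = 22.1419
Fair futures F* = (S − I)·e^(rT) = (569.90 − 22.1419)·e^0.057700 = 547.7581 × 1.059397 = 580.2933
Market £564.40 < fair 580.2933: forward underpriced → reverse cash-and-carry (short the stock, invest proceeds at r, pay the dividends, go long the forward).
Profit at T = |F_mkt − F*| = |564.40 − 580.2933| = £15.89 per share

£15.89 per share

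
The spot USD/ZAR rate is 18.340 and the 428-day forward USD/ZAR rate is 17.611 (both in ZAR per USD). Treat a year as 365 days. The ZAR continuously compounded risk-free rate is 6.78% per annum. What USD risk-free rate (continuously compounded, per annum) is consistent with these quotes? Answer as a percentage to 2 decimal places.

10.24%

F = S·e^((r_ZAR − r_USD)T) ⇒ r_USD = r_ZAR − ln(F/S)/T
ln(17.611/18.340) = -0.040561; /(428/365) = -0.034591
r_USD = 0.0678 + 0.034591 = 0.102391
r_USD = 10.24%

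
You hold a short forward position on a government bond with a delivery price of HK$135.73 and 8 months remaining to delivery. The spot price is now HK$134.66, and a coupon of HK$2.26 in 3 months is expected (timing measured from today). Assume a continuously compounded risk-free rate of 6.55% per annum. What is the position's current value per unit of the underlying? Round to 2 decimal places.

PV(remaining coupons) I = 2.26·e^(−0.0655·3/12) = 2.2233
Current forward F = (S − I)·e^(rT) = (134.66 − 2.2233)·e^(0.0655·8/12) = 132.4367 × 1.044634 = 138.3479
Value (long) = (F − K)·e^(−rT) = (138.3479 − 135.73) × 0.957273 = 2.5060
Short position value = −(long value) = -HK$2.51

-HK$2.51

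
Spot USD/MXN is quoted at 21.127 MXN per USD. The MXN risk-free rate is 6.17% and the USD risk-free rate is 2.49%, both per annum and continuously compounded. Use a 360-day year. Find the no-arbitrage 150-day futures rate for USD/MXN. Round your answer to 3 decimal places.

F = S·e^((r_MXN − r_USD)T) = 21.127 · e^((0.0617 − 0.0249) × 150/360)
= 21.127 · e^0.015333 = 21.127 × 1.015451
F = 21.453 MXN per USD

21.453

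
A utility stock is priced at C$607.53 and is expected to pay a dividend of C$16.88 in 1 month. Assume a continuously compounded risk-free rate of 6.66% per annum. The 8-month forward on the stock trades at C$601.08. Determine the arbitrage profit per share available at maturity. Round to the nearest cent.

PV(dividends) I = 16.88·e^(−0.0666·1/12) = 16.7866
Fair forward F* = (S − I)·e^(rT) = (607.53 − 16.7866)·e^0.044400 = 590.7434 × 1.045400 = 617.5632
Market C$601.08 < fair 617.5632: forward underpriced → reverse cash-and-carry (short the stock, invest proceeds at r, pay the dividends, go long the forward).
Profit at T = |F_mkt − F*| = |601.08 − 617.5632| = C$16.48 per share

C$16.48 per share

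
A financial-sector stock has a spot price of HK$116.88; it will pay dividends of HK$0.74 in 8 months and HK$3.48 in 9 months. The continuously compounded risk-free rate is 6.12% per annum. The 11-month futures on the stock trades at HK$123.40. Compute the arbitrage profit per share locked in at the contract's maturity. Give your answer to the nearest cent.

HK$4.04 per share

PV(dividends) I = 0.74·e^(−0.0612·8/12) + 3.48·e^(−0.0612·9/12) = 4.0343
Fair futures F* = (S − I)·e^(rT) = (116.88 − 4.0343)·e^0.056100 = 112.8457 × 1.057703 = 119.3572
Market HK$123.40 > fair 119.3572: forward overpriced → cash-and-carry (borrow at r, buy the stock and collect the dividends, short the forward).
Profit at T = |F_mkt − F*| = |123.40 − 119.3572| = HK$4.04 per share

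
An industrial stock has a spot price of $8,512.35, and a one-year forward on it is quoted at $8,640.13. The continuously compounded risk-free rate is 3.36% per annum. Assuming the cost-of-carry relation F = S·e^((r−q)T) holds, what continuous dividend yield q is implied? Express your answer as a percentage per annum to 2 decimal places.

From F = S·e^((r−q)T): (r − q) = ln(F/S)/T
ln(8640.13/8512.35) = ln(1.015011) = 0.014899
(r − q) = 0.014899 / (12/12) = 0.014899
q = r − ln(F/S)/T = 0.0336 − 0.014899 = 0.018701
q = 1.87%

1.87%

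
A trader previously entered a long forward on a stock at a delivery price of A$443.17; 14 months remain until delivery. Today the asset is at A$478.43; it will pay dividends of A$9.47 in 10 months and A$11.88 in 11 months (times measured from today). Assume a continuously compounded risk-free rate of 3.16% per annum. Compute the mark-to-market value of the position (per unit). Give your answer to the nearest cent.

PV(remaining dividends) I = 9.47·e^(−0.0316·10/12) + 11.88·e^(−0.0316·11/12) = 20.7647
Current forward F = (S − I)·e^(rT) = (478.43 − 20.7647)·e^(0.0316·14/12) = 457.6653 × 1.037555 = 474.8529
Value (long) = (F − K)·e^(−rT) = (474.8529 − 443.17) × 0.963805 = 30.5361
Value = A$30.54

A$30.54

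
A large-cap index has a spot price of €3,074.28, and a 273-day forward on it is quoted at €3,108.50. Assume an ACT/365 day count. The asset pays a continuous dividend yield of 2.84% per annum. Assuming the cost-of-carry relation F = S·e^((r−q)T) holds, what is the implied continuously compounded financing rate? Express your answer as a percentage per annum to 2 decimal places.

From F = S·e^((r−q)T): (r − q) = ln(F/S)/T
ln(3108.50/3074.28) = ln(1.011131) = 0.011070
(r − q) = 0.011070 / (273/365) = 0.014801
r = ln(F/S)/T + q = 0.014801 + 0.0284 = 0.043201
r = 4.32%

4.32%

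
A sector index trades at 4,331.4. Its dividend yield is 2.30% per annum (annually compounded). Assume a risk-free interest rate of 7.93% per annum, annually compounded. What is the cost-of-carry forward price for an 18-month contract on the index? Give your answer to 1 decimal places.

4,693.8

F = S · (1+r)^T / (1+q)^T
= 4331.4 × 1.121278 / 1.034698 = 4331.4 × 1.083677
F = 4,693.8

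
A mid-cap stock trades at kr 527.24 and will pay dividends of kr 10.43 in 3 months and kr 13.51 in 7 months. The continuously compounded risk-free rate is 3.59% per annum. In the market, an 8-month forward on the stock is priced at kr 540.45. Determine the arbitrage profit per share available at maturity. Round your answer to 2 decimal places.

kr 24.58 per share

PV(dividends) I = 10.43·e^(−0.0359·3/12) + 13.51·e^(−0.0359·7/12) = 23.5668
Fair forward F* = (S − I)·e^(rT) = (527.24 − 23.5668)·e^0.023933 = 503.6732 × 1.024222 = 515.8732
Market kr 540.45 > fair 515.8732: forward overpriced → cash-and-carry (borrow at r, buy the stock and collect the dividends, short the forward).
Profit at T = |F_mkt − F*| = |540.45 − 515.8732| = kr 24.58 per share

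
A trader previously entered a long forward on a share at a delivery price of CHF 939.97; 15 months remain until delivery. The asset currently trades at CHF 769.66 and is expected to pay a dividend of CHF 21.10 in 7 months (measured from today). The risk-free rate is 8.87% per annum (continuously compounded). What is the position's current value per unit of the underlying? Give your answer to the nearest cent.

-CHF 91.70

PV(remaining dividends) I = 21.10·e^(−0.0887·7/12) = 20.0360
Current forward F = (S − I)·e^(rT) = (769.66 − 20.0360)·e^(0.0887·15/12) = 749.6240 × 1.117255 = 837.5212
Value (long) = (F − K)·e^(−rT) = (837.5212 − 939.97) × 0.895051 = -91.6969
Value = -CHF 91.70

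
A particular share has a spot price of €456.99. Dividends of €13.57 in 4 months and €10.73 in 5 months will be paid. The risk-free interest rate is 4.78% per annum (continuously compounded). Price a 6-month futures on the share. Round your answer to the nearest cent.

€443.59

PV(dividends) I = 13.57·e^(−0.0478·4/12) + 10.73·e^(−0.0478·5/12)
I = 13.3555 + 10.5184 = 23.8739
F = (S − I)·e^(rT) = (456.99 − 23.8739) · e^(0.0478·6/12)
= 433.1161 · e^0.023900 = 433.1161 × 1.024188 = €443.59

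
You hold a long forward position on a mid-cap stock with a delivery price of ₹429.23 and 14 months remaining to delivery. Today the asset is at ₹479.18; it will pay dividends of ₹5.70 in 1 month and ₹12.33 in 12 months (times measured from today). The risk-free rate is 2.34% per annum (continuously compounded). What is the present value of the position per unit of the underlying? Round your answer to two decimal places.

PV(remaining dividends) I = 5.70·e^(−0.0234·1/12) + 12.33·e^(−0.0234·12/12) = 17.7337
Current forward F = (S − I)·e^(rT) = (479.18 − 17.7337)·e^(0.0234·14/12) = 461.4463 × 1.027676 = 474.2173
Value (long) = (F − K)·e^(−rT) = (474.2173 − 429.23) × 0.973069 = 43.7757
Value = ₹43.78

₹43.78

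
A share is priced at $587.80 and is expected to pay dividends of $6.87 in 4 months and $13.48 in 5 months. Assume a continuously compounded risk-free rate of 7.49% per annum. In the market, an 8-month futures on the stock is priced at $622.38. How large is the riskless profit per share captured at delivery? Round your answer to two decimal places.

PV(dividends) I = 6.87·e^(−0.0749·4/12) + 13.48·e^(−0.0749·5/12) = 19.7664
Fair futures F* = (S − I)·e^(rT) = (587.80 − 19.7664)·e^0.049933 = 568.0336 × 1.051201 = 597.1175
Market $622.38 > fair 597.1175: forward overpriced → cash-and-carry (borrow at r, buy the stock and collect the dividends, short the forward).
Profit at T = |F_mkt − F*| = |622.38 − 597.1175| = $25.26 per share

$25.26 per share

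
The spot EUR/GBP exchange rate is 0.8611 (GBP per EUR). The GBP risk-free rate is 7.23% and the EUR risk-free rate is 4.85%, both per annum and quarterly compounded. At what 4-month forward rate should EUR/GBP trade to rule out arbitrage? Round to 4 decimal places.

By covered interest parity, F = S · (1+r_GBP/4)^(4T) / (1+r_EUR/4)^(4T)
= 0.8611 × 1.024172 / 1.016199 = 0.8611 × 1.007846
F = 0.8679 GBP per EUR

0.8679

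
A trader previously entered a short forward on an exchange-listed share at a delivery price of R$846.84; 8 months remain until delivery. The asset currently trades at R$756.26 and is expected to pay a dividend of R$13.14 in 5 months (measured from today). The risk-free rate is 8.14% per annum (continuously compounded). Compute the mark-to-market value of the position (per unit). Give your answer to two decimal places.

PV(remaining dividends) I = 13.14·e^(−0.0814·5/12) = 12.7018
Current forward F = (S − I)·e^(rT) = (756.26 − 12.7018)·e^(0.0814·8/12) = 743.5582 × 1.055766 = 785.0235
Value (long) = (F − K)·e^(−rT) = (785.0235 − 846.84) × 0.947179 = -58.5513
Short position value = −(long value) = R$58.55

R$58.55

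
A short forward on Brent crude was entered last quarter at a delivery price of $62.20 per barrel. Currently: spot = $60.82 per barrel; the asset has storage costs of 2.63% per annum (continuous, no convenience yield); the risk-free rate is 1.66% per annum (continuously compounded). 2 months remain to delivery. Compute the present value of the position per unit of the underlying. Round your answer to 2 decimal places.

Current fair forward for the remaining 2 months: F = S·e^((r + u)·T), (r + u) = 0.0166 + 0.0263 = 0.0429
F = 60.82 · e^(0.0429 × 2/12) = 60.82 × 1.007176 = 61.2564
Value of long forward = (F − K)·e^(−rT) = (61.2564 − 62.20) · e^(−0.0166·2/12)
= -0.9436 × 0.997237 = -0.94
Short position value = −(long value) = $0.94

$0.94 per barrel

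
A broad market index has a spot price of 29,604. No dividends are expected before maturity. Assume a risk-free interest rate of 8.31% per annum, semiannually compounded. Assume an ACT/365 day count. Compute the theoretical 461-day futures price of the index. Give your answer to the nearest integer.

F = S · (1+r/2)^(2T)
= 29604 × 1.108308
F = 32,810

32,810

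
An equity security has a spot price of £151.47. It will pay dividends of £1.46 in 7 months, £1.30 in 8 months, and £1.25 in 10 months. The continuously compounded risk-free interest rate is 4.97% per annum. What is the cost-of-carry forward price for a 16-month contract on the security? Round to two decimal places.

PV(dividends) I = 1.46·e^(−0.0497·7/12) + 1.30·e^(−0.0497·8/12) + 1.25·e^(−0.0497·10/12)
I = 1.4183 + 1.2576 + 1.1993 = 3.8752
F = (S − I)·e^(rT) = (151.47 − 3.8752) · e^(0.0497·16/12)
= 147.5948 · e^0.066267 = 147.5948 × 1.068512 = £157.71

£157.71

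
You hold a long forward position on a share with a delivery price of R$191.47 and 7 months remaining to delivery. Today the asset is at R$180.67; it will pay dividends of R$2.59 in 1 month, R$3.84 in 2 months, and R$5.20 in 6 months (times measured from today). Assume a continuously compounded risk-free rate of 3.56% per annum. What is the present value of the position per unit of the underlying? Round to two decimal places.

PV(remaining dividends) I = 2.59·e^(−0.0356·1/12) + 3.84·e^(−0.0356·2/12) + 5.20·e^(−0.0356·6/12) = 11.5079
Current forward F = (S − I)·e^(rT) = (180.67 − 11.5079)·e^(0.0356·7/12) = 169.1621 × 1.020984 = 172.7118
Value (long) = (F − K)·e^(−rT) = (172.7118 − 191.47) × 0.979447 = -18.3727
Value = -R$18.37

-R$18.37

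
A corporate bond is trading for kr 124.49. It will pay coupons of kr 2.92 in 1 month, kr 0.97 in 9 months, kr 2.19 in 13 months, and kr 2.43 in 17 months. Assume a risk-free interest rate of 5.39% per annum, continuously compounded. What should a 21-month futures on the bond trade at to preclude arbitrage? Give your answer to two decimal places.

kr 127.84

PV(coupons) I = 2.92·e^(−0.0539·1/12) + 0.97·e^(−0.0539·9/12) + 2.19·e^(−0.0539·13/12) + 2.43·e^(−0.0539·17/12)
I = 2.9069 + 0.9316 + 2.0658 + 2.2514 = 8.1557
F = (S − I)·e^(rT) = (124.49 − 8.1557) · e^(0.0539·21/12)
= 116.3343 · e^0.094325 = 116.3343 × 1.098917 = kr 127.84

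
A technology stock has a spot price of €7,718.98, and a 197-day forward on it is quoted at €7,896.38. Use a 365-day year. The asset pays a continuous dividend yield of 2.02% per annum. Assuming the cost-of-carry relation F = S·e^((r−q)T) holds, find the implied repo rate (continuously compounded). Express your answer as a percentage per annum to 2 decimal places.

From F = S·e^((r−q)T): (r − q) = ln(F/S)/T
ln(7896.38/7718.98) = ln(1.022982) = 0.022722
(r − q) = 0.022722 / (197/365) = 0.042099
r = ln(F/S)/T + q = 0.042099 + 0.0202 = 0.062299
r = 6.23%

6.23%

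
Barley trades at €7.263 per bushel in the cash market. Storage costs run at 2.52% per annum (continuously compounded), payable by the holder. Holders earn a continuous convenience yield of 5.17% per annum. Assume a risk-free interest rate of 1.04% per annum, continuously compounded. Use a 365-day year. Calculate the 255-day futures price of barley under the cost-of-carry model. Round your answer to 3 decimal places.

Net carry = r + u − y = 0.0104 + 0.0252 − 0.0517 = -0.0161
F = S·e^((r+u−y)T) = 7.263 · e^(-0.0161 × 255/365) = 7.263 · e^-0.011248
= 7.263 × 0.988815 = €7.182 per bushel

€7.182 per bushel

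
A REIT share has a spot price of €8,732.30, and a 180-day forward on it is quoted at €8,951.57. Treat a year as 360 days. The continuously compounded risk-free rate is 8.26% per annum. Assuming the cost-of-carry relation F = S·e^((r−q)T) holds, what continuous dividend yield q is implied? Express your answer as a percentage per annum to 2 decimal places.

3.30%

From F = S·e^((r−q)T): (r − q) = ln(F/S)/T
ln(8951.57/8732.30) = ln(1.025110) = 0.024800
(r − q) = 0.024800 / (180/360) = 0.049600
q = r − ln(F/S)/T = 0.0826 − 0.049600 = 0.033000
q = 3.30%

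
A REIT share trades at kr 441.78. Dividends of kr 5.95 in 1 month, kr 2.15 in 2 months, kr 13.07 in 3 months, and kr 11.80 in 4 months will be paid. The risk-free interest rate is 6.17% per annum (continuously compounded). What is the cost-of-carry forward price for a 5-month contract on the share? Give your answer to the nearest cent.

kr 419.96

PV(dividends) I = 5.95·e^(−0.0617·1/12) + 2.15·e^(−0.0617·2/12) + 13.07·e^(−0.0617·3/12) + 11.80·e^(−0.0617·4/12)
I = 5.9195 + 2.1280 + 12.8699 + 11.5598 = 32.4772
F = (S − I)·e^(rT) = (441.78 − 32.4772) · e^(0.0617·5/12)
= 409.3028 · e^0.025708 = 409.3028 × 1.026041 = kr 419.96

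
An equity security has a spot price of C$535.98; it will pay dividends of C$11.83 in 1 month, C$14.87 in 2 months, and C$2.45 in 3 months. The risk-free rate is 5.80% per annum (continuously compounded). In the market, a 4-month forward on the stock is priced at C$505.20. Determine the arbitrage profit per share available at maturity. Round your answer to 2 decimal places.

PV(dividends) I = 11.83·e^(−0.0580·1/12) + 14.87·e^(−0.0580·2/12) + 2.45·e^(−0.0580·3/12) = 28.9146
Fair forward F* = (S − I)·e^(rT) = (535.98 − 28.9146)·e^0.019333 = 507.0654 × 1.019521 = 516.9638
Market C$505.20 < fair 516.9638: forward underpriced → reverse cash-and-carry (short the stock, invest proceeds at r, pay the dividends, go long the forward).
Profit at T = |F_mkt − F*| = |505.20 − 516.9638| = C$11.76 per share

C$11.76 per share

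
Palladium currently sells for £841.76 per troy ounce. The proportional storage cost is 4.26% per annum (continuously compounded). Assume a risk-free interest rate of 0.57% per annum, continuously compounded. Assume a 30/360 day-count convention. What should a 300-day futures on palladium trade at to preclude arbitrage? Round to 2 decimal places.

£876.33 per troy ounce

Net carry = r + u − y = 0.0057 + 0.0426 − 0.0000 = 0.0483
F = S·e^((r+u−y)T) = 841.76 · e^(0.0483 × 300/360) = 841.76 · e^0.040250
= 841.76 × 1.041071 = £876.33 per troy ounce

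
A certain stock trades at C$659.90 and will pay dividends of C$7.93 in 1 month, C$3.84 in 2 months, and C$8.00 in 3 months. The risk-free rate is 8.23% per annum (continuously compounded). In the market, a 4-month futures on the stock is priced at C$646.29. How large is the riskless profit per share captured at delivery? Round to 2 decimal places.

PV(dividends) I = 7.93·e^(−0.0823·1/12) + 3.84·e^(−0.0823·2/12) + 8.00·e^(−0.0823·3/12) = 19.5006
Fair futures F* = (S − I)·e^(rT) = (659.90 − 19.5006)·e^0.027433 = 640.3994 × 1.027813 = 658.2108
Market C$646.29 < fair 658.2108: forward underpriced → reverse cash-and-carry (short the stock, invest proceeds at r, pay the dividends, go long the forward).
Profit at T = |F_mkt − F*| = |646.29 − 658.2108| = C$11.92 per share

C$11.92 per share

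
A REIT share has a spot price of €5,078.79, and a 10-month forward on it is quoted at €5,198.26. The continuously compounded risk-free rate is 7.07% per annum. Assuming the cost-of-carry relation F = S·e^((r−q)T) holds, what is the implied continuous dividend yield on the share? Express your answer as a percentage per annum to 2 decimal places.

4.28%

From F = S·e^((r−q)T): (r − q) = ln(F/S)/T
ln(5198.26/5078.79) = ln(1.023523) = 0.023251
(r − q) = 0.023251 / (10/12) = 0.027901
q = r − ln(F/S)/T = 0.0707 − 0.027901 = 0.042799
q = 4.28%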